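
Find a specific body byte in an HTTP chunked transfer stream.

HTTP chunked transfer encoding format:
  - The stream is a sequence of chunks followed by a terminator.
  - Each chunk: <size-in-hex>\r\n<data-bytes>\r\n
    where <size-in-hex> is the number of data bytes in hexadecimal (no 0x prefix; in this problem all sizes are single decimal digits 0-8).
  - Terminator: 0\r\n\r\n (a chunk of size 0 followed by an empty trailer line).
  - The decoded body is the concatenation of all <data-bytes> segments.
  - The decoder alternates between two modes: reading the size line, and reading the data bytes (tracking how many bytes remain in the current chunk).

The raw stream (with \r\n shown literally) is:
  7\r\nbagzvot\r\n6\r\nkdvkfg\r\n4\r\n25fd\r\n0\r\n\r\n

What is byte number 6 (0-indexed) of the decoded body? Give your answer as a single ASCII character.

Answer: t

Derivation:
Chunk 1: stream[0..1]='7' size=0x7=7, data at stream[3..10]='bagzvot' -> body[0..7], body so far='bagzvot'
Chunk 2: stream[12..13]='6' size=0x6=6, data at stream[15..21]='kdvkfg' -> body[7..13], body so far='bagzvotkdvkfg'
Chunk 3: stream[23..24]='4' size=0x4=4, data at stream[26..30]='25fd' -> body[13..17], body so far='bagzvotkdvkfg25fd'
Chunk 4: stream[32..33]='0' size=0 (terminator). Final body='bagzvotkdvkfg25fd' (17 bytes)
Body byte 6 = 't'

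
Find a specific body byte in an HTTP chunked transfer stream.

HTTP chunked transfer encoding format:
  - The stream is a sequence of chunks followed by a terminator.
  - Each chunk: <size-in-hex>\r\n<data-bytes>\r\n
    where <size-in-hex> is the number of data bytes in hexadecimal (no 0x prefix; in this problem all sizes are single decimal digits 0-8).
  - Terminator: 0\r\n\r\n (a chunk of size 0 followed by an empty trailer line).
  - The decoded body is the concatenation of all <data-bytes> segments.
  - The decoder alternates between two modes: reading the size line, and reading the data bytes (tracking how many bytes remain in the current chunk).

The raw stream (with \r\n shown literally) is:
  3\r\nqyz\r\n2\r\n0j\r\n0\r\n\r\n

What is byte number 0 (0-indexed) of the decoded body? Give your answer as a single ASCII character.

Answer: q

Derivation:
Chunk 1: stream[0..1]='3' size=0x3=3, data at stream[3..6]='qyz' -> body[0..3], body so far='qyz'
Chunk 2: stream[8..9]='2' size=0x2=2, data at stream[11..13]='0j' -> body[3..5], body so far='qyz0j'
Chunk 3: stream[15..16]='0' size=0 (terminator). Final body='qyz0j' (5 bytes)
Body byte 0 = 'q'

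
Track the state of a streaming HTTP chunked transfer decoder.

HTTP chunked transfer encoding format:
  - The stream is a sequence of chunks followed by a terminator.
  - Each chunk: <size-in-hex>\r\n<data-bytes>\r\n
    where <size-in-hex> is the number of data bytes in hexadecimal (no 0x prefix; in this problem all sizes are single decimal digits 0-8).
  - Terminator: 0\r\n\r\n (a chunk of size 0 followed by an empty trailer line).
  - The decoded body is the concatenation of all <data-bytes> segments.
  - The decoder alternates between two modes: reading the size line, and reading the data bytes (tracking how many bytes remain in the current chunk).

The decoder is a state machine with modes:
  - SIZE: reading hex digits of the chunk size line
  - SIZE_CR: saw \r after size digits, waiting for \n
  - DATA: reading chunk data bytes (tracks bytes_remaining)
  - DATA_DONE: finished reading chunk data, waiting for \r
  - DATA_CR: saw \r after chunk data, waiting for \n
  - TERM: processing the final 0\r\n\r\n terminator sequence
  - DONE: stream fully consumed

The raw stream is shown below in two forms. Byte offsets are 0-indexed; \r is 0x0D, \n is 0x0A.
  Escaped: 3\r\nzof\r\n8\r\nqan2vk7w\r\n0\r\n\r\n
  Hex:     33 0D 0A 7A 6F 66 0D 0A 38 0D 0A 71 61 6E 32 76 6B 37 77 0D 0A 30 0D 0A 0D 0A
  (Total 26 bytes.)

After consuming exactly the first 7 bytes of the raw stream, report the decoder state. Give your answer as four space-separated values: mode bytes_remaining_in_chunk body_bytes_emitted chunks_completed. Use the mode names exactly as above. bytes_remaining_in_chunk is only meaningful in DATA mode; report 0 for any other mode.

Answer: DATA_CR 0 3 0

Derivation:
Byte 0 = '3': mode=SIZE remaining=0 emitted=0 chunks_done=0
Byte 1 = 0x0D: mode=SIZE_CR remaining=0 emitted=0 chunks_done=0
Byte 2 = 0x0A: mode=DATA remaining=3 emitted=0 chunks_done=0
Byte 3 = 'z': mode=DATA remaining=2 emitted=1 chunks_done=0
Byte 4 = 'o': mode=DATA remaining=1 emitted=2 chunks_done=0
Byte 5 = 'f': mode=DATA_DONE remaining=0 emitted=3 chunks_done=0
Byte 6 = 0x0D: mode=DATA_CR remaining=0 emitted=3 chunks_done=0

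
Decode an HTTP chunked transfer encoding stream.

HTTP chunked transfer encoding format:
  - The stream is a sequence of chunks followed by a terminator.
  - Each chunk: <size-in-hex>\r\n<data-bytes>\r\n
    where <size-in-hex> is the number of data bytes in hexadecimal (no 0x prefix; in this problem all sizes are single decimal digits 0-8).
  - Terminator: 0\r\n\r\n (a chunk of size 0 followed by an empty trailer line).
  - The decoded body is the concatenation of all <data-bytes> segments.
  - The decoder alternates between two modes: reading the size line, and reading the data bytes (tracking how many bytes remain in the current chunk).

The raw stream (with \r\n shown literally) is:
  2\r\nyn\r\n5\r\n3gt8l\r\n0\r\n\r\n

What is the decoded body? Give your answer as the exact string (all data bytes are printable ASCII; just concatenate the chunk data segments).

Answer: yn3gt8l

Derivation:
Chunk 1: stream[0..1]='2' size=0x2=2, data at stream[3..5]='yn' -> body[0..2], body so far='yn'
Chunk 2: stream[7..8]='5' size=0x5=5, data at stream[10..15]='3gt8l' -> body[2..7], body so far='yn3gt8l'
Chunk 3: stream[17..18]='0' size=0 (terminator). Final body='yn3gt8l' (7 bytes)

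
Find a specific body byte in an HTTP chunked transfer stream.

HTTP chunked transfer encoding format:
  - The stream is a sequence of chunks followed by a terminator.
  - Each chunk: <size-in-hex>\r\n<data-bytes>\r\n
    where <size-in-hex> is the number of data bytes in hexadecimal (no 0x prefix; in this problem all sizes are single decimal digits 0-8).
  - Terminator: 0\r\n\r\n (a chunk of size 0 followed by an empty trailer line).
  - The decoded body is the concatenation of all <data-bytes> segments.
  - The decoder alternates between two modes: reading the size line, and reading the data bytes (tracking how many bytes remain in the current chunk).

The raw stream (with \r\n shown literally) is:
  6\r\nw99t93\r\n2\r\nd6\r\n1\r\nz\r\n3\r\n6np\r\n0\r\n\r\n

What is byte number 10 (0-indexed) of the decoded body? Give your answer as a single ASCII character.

Chunk 1: stream[0..1]='6' size=0x6=6, data at stream[3..9]='w99t93' -> body[0..6], body so far='w99t93'
Chunk 2: stream[11..12]='2' size=0x2=2, data at stream[14..16]='d6' -> body[6..8], body so far='w99t93d6'
Chunk 3: stream[18..19]='1' size=0x1=1, data at stream[21..22]='z' -> body[8..9], body so far='w99t93d6z'
Chunk 4: stream[24..25]='3' size=0x3=3, data at stream[27..30]='6np' -> body[9..12], body so far='w99t93d6z6np'
Chunk 5: stream[32..33]='0' size=0 (terminator). Final body='w99t93d6z6np' (12 bytes)
Body byte 10 = 'n'

Answer: n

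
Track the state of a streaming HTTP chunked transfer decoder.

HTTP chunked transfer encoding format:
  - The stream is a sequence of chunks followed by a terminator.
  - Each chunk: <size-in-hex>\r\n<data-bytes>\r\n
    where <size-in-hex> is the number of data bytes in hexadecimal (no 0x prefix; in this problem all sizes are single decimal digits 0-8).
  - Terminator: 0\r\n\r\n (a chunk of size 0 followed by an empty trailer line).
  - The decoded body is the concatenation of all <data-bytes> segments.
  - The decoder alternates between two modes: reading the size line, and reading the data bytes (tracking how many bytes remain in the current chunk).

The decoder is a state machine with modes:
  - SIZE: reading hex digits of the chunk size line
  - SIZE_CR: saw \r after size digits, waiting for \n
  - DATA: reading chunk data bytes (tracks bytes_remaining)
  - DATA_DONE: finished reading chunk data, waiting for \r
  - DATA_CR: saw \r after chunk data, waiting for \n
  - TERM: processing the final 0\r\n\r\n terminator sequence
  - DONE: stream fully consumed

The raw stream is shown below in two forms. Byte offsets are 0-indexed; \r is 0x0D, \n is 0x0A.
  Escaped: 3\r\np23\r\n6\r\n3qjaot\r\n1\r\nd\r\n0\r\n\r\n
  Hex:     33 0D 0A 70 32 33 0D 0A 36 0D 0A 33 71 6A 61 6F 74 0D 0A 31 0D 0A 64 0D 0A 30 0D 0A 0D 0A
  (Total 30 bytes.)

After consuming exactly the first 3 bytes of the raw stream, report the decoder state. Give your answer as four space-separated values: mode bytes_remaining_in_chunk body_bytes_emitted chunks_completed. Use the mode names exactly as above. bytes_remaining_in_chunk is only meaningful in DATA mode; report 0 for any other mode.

Answer: DATA 3 0 0

Derivation:
Byte 0 = '3': mode=SIZE remaining=0 emitted=0 chunks_done=0
Byte 1 = 0x0D: mode=SIZE_CR remaining=0 emitted=0 chunks_done=0
Byte 2 = 0x0A: mode=DATA remaining=3 emitted=0 chunks_done=0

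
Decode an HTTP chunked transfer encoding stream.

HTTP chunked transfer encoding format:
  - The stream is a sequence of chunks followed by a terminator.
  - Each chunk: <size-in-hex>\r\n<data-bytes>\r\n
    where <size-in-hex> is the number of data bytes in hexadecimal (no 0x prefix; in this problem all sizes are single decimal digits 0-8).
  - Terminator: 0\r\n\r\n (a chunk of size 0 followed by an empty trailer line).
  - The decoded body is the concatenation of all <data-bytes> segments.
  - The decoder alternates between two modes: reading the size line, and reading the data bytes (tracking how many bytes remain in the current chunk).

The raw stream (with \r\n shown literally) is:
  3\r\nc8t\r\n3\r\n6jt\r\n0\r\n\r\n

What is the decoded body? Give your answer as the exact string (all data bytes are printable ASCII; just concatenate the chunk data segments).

Answer: c8t6jt

Derivation:
Chunk 1: stream[0..1]='3' size=0x3=3, data at stream[3..6]='c8t' -> body[0..3], body so far='c8t'
Chunk 2: stream[8..9]='3' size=0x3=3, data at stream[11..14]='6jt' -> body[3..6], body so far='c8t6jt'
Chunk 3: stream[16..17]='0' size=0 (terminator). Final body='c8t6jt' (6 bytes)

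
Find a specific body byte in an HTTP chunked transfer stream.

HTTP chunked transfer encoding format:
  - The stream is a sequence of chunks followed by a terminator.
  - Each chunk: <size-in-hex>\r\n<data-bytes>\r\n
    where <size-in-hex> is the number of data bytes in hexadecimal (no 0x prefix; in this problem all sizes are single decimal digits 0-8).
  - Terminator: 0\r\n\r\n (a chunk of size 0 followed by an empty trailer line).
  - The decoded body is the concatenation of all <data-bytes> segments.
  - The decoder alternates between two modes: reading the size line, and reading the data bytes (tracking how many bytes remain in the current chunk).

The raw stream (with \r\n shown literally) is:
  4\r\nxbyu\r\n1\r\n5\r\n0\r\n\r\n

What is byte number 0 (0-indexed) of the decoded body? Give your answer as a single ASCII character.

Chunk 1: stream[0..1]='4' size=0x4=4, data at stream[3..7]='xbyu' -> body[0..4], body so far='xbyu'
Chunk 2: stream[9..10]='1' size=0x1=1, data at stream[12..13]='5' -> body[4..5], body so far='xbyu5'
Chunk 3: stream[15..16]='0' size=0 (terminator). Final body='xbyu5' (5 bytes)
Body byte 0 = 'x'

Answer: x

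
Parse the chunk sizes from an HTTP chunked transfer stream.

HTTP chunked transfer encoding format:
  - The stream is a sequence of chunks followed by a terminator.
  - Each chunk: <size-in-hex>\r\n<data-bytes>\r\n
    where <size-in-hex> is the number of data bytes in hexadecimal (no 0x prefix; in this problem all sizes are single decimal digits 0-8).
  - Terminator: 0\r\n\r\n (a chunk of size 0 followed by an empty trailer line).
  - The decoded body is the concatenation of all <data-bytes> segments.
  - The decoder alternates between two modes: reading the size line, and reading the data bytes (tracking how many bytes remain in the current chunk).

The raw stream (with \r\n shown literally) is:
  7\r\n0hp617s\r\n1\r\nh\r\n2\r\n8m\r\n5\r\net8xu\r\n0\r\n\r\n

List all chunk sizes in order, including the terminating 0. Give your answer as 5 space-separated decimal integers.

Chunk 1: stream[0..1]='7' size=0x7=7, data at stream[3..10]='0hp617s' -> body[0..7], body so far='0hp617s'
Chunk 2: stream[12..13]='1' size=0x1=1, data at stream[15..16]='h' -> body[7..8], body so far='0hp617sh'
Chunk 3: stream[18..19]='2' size=0x2=2, data at stream[21..23]='8m' -> body[8..10], body so far='0hp617sh8m'
Chunk 4: stream[25..26]='5' size=0x5=5, data at stream[28..33]='et8xu' -> body[10..15], body so far='0hp617sh8met8xu'
Chunk 5: stream[35..36]='0' size=0 (terminator). Final body='0hp617sh8met8xu' (15 bytes)

Answer: 7 1 2 5 0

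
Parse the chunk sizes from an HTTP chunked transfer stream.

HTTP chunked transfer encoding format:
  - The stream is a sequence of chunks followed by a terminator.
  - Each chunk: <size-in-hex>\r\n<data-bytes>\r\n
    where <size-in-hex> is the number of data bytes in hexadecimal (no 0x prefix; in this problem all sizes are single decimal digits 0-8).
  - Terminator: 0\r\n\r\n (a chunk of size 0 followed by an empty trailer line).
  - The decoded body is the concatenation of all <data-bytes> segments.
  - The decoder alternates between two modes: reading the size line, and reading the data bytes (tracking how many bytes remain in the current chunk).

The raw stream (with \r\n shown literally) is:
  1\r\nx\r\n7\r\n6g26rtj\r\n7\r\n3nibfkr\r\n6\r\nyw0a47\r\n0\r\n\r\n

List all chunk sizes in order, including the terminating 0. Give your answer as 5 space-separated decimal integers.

Chunk 1: stream[0..1]='1' size=0x1=1, data at stream[3..4]='x' -> body[0..1], body so far='x'
Chunk 2: stream[6..7]='7' size=0x7=7, data at stream[9..16]='6g26rtj' -> body[1..8], body so far='x6g26rtj'
Chunk 3: stream[18..19]='7' size=0x7=7, data at stream[21..28]='3nibfkr' -> body[8..15], body so far='x6g26rtj3nibfkr'
Chunk 4: stream[30..31]='6' size=0x6=6, data at stream[33..39]='yw0a47' -> body[15..21], body so far='x6g26rtj3nibfkryw0a47'
Chunk 5: stream[41..42]='0' size=0 (terminator). Final body='x6g26rtj3nibfkryw0a47' (21 bytes)

Answer: 1 7 7 6 0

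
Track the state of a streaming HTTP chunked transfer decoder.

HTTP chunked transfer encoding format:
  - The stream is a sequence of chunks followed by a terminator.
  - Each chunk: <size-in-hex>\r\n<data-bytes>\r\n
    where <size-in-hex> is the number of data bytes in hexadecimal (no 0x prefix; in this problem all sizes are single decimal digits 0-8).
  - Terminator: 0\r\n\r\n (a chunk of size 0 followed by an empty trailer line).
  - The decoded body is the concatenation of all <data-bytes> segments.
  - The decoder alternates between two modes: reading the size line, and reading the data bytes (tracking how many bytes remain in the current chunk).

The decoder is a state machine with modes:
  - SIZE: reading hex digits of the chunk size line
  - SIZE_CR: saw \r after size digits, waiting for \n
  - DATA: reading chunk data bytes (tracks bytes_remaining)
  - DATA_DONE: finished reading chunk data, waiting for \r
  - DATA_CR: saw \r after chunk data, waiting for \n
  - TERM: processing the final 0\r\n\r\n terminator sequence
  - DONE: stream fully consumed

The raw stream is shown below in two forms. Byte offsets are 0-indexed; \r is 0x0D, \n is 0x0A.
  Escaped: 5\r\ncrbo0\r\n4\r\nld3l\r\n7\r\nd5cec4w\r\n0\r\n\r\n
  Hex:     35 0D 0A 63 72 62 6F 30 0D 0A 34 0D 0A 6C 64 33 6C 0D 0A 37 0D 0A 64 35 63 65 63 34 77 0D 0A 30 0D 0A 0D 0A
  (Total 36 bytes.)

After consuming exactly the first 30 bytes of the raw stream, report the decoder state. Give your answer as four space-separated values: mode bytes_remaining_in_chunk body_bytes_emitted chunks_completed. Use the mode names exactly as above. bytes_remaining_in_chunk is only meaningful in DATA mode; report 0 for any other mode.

Byte 0 = '5': mode=SIZE remaining=0 emitted=0 chunks_done=0
Byte 1 = 0x0D: mode=SIZE_CR remaining=0 emitted=0 chunks_done=0
Byte 2 = 0x0A: mode=DATA remaining=5 emitted=0 chunks_done=0
Byte 3 = 'c': mode=DATA remaining=4 emitted=1 chunks_done=0
Byte 4 = 'r': mode=DATA remaining=3 emitted=2 chunks_done=0
Byte 5 = 'b': mode=DATA remaining=2 emitted=3 chunks_done=0
Byte 6 = 'o': mode=DATA remaining=1 emitted=4 chunks_done=0
Byte 7 = '0': mode=DATA_DONE remaining=0 emitted=5 chunks_done=0
Byte 8 = 0x0D: mode=DATA_CR remaining=0 emitted=5 chunks_done=0
Byte 9 = 0x0A: mode=SIZE remaining=0 emitted=5 chunks_done=1
Byte 10 = '4': mode=SIZE remaining=0 emitted=5 chunks_done=1
Byte 11 = 0x0D: mode=SIZE_CR remaining=0 emitted=5 chunks_done=1
Byte 12 = 0x0A: mode=DATA remaining=4 emitted=5 chunks_done=1
Byte 13 = 'l': mode=DATA remaining=3 emitted=6 chunks_done=1
Byte 14 = 'd': mode=DATA remaining=2 emitted=7 chunks_done=1
Byte 15 = '3': mode=DATA remaining=1 emitted=8 chunks_done=1
Byte 16 = 'l': mode=DATA_DONE remaining=0 emitted=9 chunks_done=1
Byte 17 = 0x0D: mode=DATA_CR remaining=0 emitted=9 chunks_done=1
Byte 18 = 0x0A: mode=SIZE remaining=0 emitted=9 chunks_done=2
Byte 19 = '7': mode=SIZE remaining=0 emitted=9 chunks_done=2
Byte 20 = 0x0D: mode=SIZE_CR remaining=0 emitted=9 chunks_done=2
Byte 21 = 0x0A: mode=DATA remaining=7 emitted=9 chunks_done=2
Byte 22 = 'd': mode=DATA remaining=6 emitted=10 chunks_done=2
Byte 23 = '5': mode=DATA remaining=5 emitted=11 chunks_done=2
Byte 24 = 'c': mode=DATA remaining=4 emitted=12 chunks_done=2
Byte 25 = 'e': mode=DATA remaining=3 emitted=13 chunks_done=2
Byte 26 = 'c': mode=DATA remaining=2 emitted=14 chunks_done=2
Byte 27 = '4': mode=DATA remaining=1 emitted=15 chunks_done=2
Byte 28 = 'w': mode=DATA_DONE remaining=0 emitted=16 chunks_done=2
Byte 29 = 0x0D: mode=DATA_CR remaining=0 emitted=16 chunks_done=2

Answer: DATA_CR 0 16 2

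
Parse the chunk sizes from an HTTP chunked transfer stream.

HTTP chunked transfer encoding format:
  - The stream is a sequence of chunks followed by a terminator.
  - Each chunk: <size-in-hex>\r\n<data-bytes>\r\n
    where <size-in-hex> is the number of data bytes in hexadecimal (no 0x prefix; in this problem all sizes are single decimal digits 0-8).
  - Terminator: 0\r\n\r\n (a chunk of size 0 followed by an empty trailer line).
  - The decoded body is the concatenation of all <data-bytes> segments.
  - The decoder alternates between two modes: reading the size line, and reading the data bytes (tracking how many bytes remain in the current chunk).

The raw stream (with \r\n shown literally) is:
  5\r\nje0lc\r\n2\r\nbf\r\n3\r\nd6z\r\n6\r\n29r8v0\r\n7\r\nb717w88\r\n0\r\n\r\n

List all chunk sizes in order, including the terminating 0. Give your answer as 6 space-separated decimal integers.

Answer: 5 2 3 6 7 0

Derivation:
Chunk 1: stream[0..1]='5' size=0x5=5, data at stream[3..8]='je0lc' -> body[0..5], body so far='je0lc'
Chunk 2: stream[10..11]='2' size=0x2=2, data at stream[13..15]='bf' -> body[5..7], body so far='je0lcbf'
Chunk 3: stream[17..18]='3' size=0x3=3, data at stream[20..23]='d6z' -> body[7..10], body so far='je0lcbfd6z'
Chunk 4: stream[25..26]='6' size=0x6=6, data at stream[28..34]='29r8v0' -> body[10..16], body so far='je0lcbfd6z29r8v0'
Chunk 5: stream[36..37]='7' size=0x7=7, data at stream[39..46]='b717w88' -> body[16..23], body so far='je0lcbfd6z29r8v0b717w88'
Chunk 6: stream[48..49]='0' size=0 (terminator). Final body='je0lcbfd6z29r8v0b717w88' (23 bytes)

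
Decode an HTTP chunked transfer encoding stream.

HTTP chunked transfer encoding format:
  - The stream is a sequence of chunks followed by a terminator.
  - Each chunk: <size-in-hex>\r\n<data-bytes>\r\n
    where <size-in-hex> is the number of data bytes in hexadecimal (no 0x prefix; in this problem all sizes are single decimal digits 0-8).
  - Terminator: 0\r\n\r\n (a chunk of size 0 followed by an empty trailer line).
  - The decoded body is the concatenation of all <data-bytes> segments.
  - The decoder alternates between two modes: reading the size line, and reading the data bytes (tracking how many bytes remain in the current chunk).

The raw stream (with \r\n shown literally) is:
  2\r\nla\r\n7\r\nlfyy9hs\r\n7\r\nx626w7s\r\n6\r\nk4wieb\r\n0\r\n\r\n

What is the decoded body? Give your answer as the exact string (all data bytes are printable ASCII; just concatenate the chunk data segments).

Answer: lalfyy9hsx626w7sk4wieb

Derivation:
Chunk 1: stream[0..1]='2' size=0x2=2, data at stream[3..5]='la' -> body[0..2], body so far='la'
Chunk 2: stream[7..8]='7' size=0x7=7, data at stream[10..17]='lfyy9hs' -> body[2..9], body so far='lalfyy9hs'
Chunk 3: stream[19..20]='7' size=0x7=7, data at stream[22..29]='x626w7s' -> body[9..16], body so far='lalfyy9hsx626w7s'
Chunk 4: stream[31..32]='6' size=0x6=6, data at stream[34..40]='k4wieb' -> body[16..22], body so far='lalfyy9hsx626w7sk4wieb'
Chunk 5: stream[42..43]='0' size=0 (terminator). Final body='lalfyy9hsx626w7sk4wieb' (22 bytes)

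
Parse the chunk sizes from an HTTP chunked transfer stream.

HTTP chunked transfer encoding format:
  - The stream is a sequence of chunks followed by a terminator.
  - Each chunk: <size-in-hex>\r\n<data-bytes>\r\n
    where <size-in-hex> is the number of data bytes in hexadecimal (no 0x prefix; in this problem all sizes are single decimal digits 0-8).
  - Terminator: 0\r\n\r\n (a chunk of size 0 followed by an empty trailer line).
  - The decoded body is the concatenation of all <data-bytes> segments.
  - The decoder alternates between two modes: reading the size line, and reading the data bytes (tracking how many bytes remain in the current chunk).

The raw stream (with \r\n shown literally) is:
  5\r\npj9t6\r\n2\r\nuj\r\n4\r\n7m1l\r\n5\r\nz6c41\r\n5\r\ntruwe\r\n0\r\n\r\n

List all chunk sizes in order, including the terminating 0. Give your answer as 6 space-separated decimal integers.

Answer: 5 2 4 5 5 0

Derivation:
Chunk 1: stream[0..1]='5' size=0x5=5, data at stream[3..8]='pj9t6' -> body[0..5], body so far='pj9t6'
Chunk 2: stream[10..11]='2' size=0x2=2, data at stream[13..15]='uj' -> body[5..7], body so far='pj9t6uj'
Chunk 3: stream[17..18]='4' size=0x4=4, data at stream[20..24]='7m1l' -> body[7..11], body so far='pj9t6uj7m1l'
Chunk 4: stream[26..27]='5' size=0x5=5, data at stream[29..34]='z6c41' -> body[11..16], body so far='pj9t6uj7m1lz6c41'
Chunk 5: stream[36..37]='5' size=0x5=5, data at stream[39..44]='truwe' -> body[16..21], body so far='pj9t6uj7m1lz6c41truwe'
Chunk 6: stream[46..47]='0' size=0 (terminator). Final body='pj9t6uj7m1lz6c41truwe' (21 bytes)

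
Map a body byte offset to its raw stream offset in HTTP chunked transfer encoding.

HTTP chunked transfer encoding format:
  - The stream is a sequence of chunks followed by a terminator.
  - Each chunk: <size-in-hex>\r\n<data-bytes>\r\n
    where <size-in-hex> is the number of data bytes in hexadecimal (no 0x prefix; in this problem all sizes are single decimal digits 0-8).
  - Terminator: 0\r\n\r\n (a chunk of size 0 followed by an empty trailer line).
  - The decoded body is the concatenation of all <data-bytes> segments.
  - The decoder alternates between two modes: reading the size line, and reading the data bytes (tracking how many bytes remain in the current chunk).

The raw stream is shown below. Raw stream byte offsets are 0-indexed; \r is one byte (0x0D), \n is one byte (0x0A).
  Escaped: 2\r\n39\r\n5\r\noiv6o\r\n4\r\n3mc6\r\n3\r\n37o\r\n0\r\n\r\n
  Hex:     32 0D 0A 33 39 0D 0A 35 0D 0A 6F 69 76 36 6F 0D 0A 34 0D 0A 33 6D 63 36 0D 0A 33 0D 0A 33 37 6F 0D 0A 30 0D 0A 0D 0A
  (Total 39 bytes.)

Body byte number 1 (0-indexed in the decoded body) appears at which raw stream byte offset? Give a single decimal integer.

Chunk 1: stream[0..1]='2' size=0x2=2, data at stream[3..5]='39' -> body[0..2], body so far='39'
Chunk 2: stream[7..8]='5' size=0x5=5, data at stream[10..15]='oiv6o' -> body[2..7], body so far='39oiv6o'
Chunk 3: stream[17..18]='4' size=0x4=4, data at stream[20..24]='3mc6' -> body[7..11], body so far='39oiv6o3mc6'
Chunk 4: stream[26..27]='3' size=0x3=3, data at stream[29..32]='37o' -> body[11..14], body so far='39oiv6o3mc637o'
Chunk 5: stream[34..35]='0' size=0 (terminator). Final body='39oiv6o3mc637o' (14 bytes)
Body byte 1 at stream offset 4

Answer: 4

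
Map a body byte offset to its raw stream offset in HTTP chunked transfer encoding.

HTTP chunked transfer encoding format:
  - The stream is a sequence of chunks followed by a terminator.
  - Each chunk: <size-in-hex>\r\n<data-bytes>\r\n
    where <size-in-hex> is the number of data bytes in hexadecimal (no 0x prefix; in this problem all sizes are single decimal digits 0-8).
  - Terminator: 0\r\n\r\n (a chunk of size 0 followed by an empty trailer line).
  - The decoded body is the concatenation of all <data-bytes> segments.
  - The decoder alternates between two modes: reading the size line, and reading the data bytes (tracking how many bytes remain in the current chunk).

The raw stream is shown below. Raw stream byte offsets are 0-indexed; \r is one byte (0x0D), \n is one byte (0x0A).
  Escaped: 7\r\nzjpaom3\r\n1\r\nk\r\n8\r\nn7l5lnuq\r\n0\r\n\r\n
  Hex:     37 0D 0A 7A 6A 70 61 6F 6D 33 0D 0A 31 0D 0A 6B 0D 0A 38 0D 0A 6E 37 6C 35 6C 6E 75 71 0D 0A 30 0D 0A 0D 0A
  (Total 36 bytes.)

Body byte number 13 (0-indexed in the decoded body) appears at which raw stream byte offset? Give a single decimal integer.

Chunk 1: stream[0..1]='7' size=0x7=7, data at stream[3..10]='zjpaom3' -> body[0..7], body so far='zjpaom3'
Chunk 2: stream[12..13]='1' size=0x1=1, data at stream[15..16]='k' -> body[7..8], body so far='zjpaom3k'
Chunk 3: stream[18..19]='8' size=0x8=8, data at stream[21..29]='n7l5lnuq' -> body[8..16], body so far='zjpaom3kn7l5lnuq'
Chunk 4: stream[31..32]='0' size=0 (terminator). Final body='zjpaom3kn7l5lnuq' (16 bytes)
Body byte 13 at stream offset 26

Answer: 26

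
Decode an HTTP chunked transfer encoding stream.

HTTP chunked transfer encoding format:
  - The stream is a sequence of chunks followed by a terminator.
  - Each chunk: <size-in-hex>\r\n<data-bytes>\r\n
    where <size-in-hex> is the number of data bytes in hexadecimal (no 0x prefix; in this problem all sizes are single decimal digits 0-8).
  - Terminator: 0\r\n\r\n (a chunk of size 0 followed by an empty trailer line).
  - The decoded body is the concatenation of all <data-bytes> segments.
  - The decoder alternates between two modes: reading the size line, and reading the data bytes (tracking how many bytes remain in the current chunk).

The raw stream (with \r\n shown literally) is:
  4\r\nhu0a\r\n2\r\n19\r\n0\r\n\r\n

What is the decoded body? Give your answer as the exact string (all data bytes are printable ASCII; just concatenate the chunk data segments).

Answer: hu0a19

Derivation:
Chunk 1: stream[0..1]='4' size=0x4=4, data at stream[3..7]='hu0a' -> body[0..4], body so far='hu0a'
Chunk 2: stream[9..10]='2' size=0x2=2, data at stream[12..14]='19' -> body[4..6], body so far='hu0a19'
Chunk 3: stream[16..17]='0' size=0 (terminator). Final body='hu0a19' (6 bytes)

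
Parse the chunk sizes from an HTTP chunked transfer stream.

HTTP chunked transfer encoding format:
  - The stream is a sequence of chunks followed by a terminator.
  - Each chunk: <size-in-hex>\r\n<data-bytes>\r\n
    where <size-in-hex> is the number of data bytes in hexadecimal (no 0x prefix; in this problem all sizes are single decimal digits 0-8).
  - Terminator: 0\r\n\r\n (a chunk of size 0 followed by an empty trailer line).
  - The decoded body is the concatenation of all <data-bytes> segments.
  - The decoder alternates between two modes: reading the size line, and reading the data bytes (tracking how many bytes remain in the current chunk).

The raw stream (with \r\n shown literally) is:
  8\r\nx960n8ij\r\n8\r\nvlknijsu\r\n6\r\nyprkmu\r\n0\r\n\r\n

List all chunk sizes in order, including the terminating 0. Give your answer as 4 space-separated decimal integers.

Chunk 1: stream[0..1]='8' size=0x8=8, data at stream[3..11]='x960n8ij' -> body[0..8], body so far='x960n8ij'
Chunk 2: stream[13..14]='8' size=0x8=8, data at stream[16..24]='vlknijsu' -> body[8..16], body so far='x960n8ijvlknijsu'
Chunk 3: stream[26..27]='6' size=0x6=6, data at stream[29..35]='yprkmu' -> body[16..22], body so far='x960n8ijvlknijsuyprkmu'
Chunk 4: stream[37..38]='0' size=0 (terminator). Final body='x960n8ijvlknijsuyprkmu' (22 bytes)

Answer: 8 8 6 0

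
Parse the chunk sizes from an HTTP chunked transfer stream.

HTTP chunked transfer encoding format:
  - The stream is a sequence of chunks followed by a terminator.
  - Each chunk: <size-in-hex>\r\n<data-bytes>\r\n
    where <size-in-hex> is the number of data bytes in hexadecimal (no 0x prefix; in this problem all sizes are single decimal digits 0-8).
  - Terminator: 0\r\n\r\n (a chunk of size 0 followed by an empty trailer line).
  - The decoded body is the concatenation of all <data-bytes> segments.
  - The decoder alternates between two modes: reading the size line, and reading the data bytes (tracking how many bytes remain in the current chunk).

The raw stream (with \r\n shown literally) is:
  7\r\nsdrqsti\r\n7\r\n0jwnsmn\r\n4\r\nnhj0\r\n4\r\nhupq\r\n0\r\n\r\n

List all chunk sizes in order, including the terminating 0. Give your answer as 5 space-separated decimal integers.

Chunk 1: stream[0..1]='7' size=0x7=7, data at stream[3..10]='sdrqsti' -> body[0..7], body so far='sdrqsti'
Chunk 2: stream[12..13]='7' size=0x7=7, data at stream[15..22]='0jwnsmn' -> body[7..14], body so far='sdrqsti0jwnsmn'
Chunk 3: stream[24..25]='4' size=0x4=4, data at stream[27..31]='nhj0' -> body[14..18], body so far='sdrqsti0jwnsmnnhj0'
Chunk 4: stream[33..34]='4' size=0x4=4, data at stream[36..40]='hupq' -> body[18..22], body so far='sdrqsti0jwnsmnnhj0hupq'
Chunk 5: stream[42..43]='0' size=0 (terminator). Final body='sdrqsti0jwnsmnnhj0hupq' (22 bytes)

Answer: 7 7 4 4 0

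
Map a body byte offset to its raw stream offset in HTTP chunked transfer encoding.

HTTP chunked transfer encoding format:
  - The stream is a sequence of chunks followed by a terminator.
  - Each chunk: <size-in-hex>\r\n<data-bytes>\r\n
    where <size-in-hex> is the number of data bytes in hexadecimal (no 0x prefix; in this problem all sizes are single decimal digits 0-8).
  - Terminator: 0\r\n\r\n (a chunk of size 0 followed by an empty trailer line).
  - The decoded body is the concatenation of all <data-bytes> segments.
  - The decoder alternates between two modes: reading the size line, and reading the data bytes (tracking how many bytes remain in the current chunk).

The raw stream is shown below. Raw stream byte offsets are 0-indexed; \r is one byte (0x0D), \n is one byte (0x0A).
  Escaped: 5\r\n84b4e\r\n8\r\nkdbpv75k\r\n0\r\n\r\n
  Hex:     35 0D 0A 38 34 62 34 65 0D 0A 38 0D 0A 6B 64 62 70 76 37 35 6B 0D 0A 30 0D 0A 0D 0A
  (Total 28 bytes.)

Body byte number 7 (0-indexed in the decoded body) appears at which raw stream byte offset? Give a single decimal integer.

Chunk 1: stream[0..1]='5' size=0x5=5, data at stream[3..8]='84b4e' -> body[0..5], body so far='84b4e'
Chunk 2: stream[10..11]='8' size=0x8=8, data at stream[13..21]='kdbpv75k' -> body[5..13], body so far='84b4ekdbpv75k'
Chunk 3: stream[23..24]='0' size=0 (terminator). Final body='84b4ekdbpv75k' (13 bytes)
Body byte 7 at stream offset 15

Answer: 15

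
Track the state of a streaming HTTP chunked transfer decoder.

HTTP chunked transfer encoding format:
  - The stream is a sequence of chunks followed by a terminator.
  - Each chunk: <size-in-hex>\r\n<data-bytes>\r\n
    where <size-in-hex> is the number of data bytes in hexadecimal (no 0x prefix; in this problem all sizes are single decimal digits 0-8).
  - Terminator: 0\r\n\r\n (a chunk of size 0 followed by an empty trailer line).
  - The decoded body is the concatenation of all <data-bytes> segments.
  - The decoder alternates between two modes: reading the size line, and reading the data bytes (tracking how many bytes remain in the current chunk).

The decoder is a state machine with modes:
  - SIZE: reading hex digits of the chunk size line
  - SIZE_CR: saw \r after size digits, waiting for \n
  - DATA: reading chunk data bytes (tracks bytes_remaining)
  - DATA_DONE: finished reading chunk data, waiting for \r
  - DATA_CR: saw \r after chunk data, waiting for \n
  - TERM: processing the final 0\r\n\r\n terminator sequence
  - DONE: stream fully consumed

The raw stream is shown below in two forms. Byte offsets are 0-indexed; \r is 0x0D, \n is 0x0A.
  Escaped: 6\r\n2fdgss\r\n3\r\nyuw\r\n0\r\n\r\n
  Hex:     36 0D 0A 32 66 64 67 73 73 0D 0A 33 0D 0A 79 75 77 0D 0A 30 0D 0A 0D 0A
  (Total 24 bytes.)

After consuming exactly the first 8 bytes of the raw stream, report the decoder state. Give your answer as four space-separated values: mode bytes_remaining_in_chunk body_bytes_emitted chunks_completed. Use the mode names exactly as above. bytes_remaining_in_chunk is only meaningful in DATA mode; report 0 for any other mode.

Answer: DATA 1 5 0

Derivation:
Byte 0 = '6': mode=SIZE remaining=0 emitted=0 chunks_done=0
Byte 1 = 0x0D: mode=SIZE_CR remaining=0 emitted=0 chunks_done=0
Byte 2 = 0x0A: mode=DATA remaining=6 emitted=0 chunks_done=0
Byte 3 = '2': mode=DATA remaining=5 emitted=1 chunks_done=0
Byte 4 = 'f': mode=DATA remaining=4 emitted=2 chunks_done=0
Byte 5 = 'd': mode=DATA remaining=3 emitted=3 chunks_done=0
Byte 6 = 'g': mode=DATA remaining=2 emitted=4 chunks_done=0
Byte 7 = 's': mode=DATA remaining=1 emitted=5 chunks_done=0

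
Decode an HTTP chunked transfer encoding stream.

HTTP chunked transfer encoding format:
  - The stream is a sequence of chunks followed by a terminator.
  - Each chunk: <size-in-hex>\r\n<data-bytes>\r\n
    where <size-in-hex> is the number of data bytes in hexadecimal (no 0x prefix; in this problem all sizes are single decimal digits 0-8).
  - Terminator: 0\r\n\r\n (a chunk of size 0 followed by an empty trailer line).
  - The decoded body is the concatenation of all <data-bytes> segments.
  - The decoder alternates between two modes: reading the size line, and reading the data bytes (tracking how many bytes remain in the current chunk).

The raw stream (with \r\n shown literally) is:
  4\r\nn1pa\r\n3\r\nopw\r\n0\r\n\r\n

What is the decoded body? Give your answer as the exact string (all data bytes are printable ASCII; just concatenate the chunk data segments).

Answer: n1paopw

Derivation:
Chunk 1: stream[0..1]='4' size=0x4=4, data at stream[3..7]='n1pa' -> body[0..4], body so far='n1pa'
Chunk 2: stream[9..10]='3' size=0x3=3, data at stream[12..15]='opw' -> body[4..7], body so far='n1paopw'
Chunk 3: stream[17..18]='0' size=0 (terminator). Final body='n1paopw' (7 bytes)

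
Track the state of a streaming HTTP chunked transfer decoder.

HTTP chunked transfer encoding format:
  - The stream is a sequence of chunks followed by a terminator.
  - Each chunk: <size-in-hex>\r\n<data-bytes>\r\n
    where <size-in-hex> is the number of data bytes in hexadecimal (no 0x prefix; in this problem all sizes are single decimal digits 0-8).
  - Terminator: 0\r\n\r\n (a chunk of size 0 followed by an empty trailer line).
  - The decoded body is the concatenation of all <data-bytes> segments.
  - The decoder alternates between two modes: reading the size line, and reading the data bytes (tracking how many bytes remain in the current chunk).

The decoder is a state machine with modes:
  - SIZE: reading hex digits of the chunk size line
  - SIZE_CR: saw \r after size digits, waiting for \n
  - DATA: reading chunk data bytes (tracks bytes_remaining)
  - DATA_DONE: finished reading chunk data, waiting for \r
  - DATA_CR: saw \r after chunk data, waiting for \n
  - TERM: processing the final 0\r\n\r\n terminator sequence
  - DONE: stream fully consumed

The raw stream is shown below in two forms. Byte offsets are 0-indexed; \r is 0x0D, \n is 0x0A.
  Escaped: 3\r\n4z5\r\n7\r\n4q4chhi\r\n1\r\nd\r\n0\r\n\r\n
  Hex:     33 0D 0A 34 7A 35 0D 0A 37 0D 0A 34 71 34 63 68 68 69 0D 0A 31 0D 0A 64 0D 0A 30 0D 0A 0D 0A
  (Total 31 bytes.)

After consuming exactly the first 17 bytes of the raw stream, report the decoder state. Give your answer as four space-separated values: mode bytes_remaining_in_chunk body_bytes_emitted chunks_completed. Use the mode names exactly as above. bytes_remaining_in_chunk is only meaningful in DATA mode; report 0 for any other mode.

Answer: DATA 1 9 1

Derivation:
Byte 0 = '3': mode=SIZE remaining=0 emitted=0 chunks_done=0
Byte 1 = 0x0D: mode=SIZE_CR remaining=0 emitted=0 chunks_done=0
Byte 2 = 0x0A: mode=DATA remaining=3 emitted=0 chunks_done=0
Byte 3 = '4': mode=DATA remaining=2 emitted=1 chunks_done=0
Byte 4 = 'z': mode=DATA remaining=1 emitted=2 chunks_done=0
Byte 5 = '5': mode=DATA_DONE remaining=0 emitted=3 chunks_done=0
Byte 6 = 0x0D: mode=DATA_CR remaining=0 emitted=3 chunks_done=0
Byte 7 = 0x0A: mode=SIZE remaining=0 emitted=3 chunks_done=1
Byte 8 = '7': mode=SIZE remaining=0 emitted=3 chunks_done=1
Byte 9 = 0x0D: mode=SIZE_CR remaining=0 emitted=3 chunks_done=1
Byte 10 = 0x0A: mode=DATA remaining=7 emitted=3 chunks_done=1
Byte 11 = '4': mode=DATA remaining=6 emitted=4 chunks_done=1
Byte 12 = 'q': mode=DATA remaining=5 emitted=5 chunks_done=1
Byte 13 = '4': mode=DATA remaining=4 emitted=6 chunks_done=1
Byte 14 = 'c': mode=DATA remaining=3 emitted=7 chunks_done=1
Byte 15 = 'h': mode=DATA remaining=2 emitted=8 chunks_done=1
Byte 16 = 'h': mode=DATA remaining=1 emitted=9 chunks_done=1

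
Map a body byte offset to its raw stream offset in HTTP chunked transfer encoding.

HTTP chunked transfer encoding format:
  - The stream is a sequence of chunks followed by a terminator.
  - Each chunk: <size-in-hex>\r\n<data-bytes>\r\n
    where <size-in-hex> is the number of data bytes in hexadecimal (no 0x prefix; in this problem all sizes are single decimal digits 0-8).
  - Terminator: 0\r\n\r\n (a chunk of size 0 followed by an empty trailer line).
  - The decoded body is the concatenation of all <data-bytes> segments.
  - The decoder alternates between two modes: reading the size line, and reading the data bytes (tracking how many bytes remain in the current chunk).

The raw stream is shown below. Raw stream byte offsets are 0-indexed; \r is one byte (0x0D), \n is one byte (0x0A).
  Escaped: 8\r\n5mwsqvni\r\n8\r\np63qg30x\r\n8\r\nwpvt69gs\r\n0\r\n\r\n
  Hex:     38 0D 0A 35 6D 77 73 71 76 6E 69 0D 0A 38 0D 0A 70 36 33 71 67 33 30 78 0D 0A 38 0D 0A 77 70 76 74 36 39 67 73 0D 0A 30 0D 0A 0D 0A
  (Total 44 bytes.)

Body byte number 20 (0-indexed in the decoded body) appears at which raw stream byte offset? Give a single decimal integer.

Answer: 33

Derivation:
Chunk 1: stream[0..1]='8' size=0x8=8, data at stream[3..11]='5mwsqvni' -> body[0..8], body so far='5mwsqvni'
Chunk 2: stream[13..14]='8' size=0x8=8, data at stream[16..24]='p63qg30x' -> body[8..16], body so far='5mwsqvnip63qg30x'
Chunk 3: stream[26..27]='8' size=0x8=8, data at stream[29..37]='wpvt69gs' -> body[16..24], body so far='5mwsqvnip63qg30xwpvt69gs'
Chunk 4: stream[39..40]='0' size=0 (terminator). Final body='5mwsqvnip63qg30xwpvt69gs' (24 bytes)
Body byte 20 at stream offset 33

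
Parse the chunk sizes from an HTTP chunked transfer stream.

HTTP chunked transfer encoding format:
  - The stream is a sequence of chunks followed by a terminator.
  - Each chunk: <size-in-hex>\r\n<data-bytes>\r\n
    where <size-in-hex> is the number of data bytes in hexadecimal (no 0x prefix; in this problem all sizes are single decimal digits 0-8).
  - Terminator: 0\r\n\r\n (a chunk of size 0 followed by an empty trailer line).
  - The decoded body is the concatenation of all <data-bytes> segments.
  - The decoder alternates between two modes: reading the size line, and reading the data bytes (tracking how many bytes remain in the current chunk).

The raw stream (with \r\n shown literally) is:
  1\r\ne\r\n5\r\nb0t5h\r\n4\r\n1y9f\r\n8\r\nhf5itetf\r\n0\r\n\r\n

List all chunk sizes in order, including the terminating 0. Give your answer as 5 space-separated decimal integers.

Chunk 1: stream[0..1]='1' size=0x1=1, data at stream[3..4]='e' -> body[0..1], body so far='e'
Chunk 2: stream[6..7]='5' size=0x5=5, data at stream[9..14]='b0t5h' -> body[1..6], body so far='eb0t5h'
Chunk 3: stream[16..17]='4' size=0x4=4, data at stream[19..23]='1y9f' -> body[6..10], body so far='eb0t5h1y9f'
Chunk 4: stream[25..26]='8' size=0x8=8, data at stream[28..36]='hf5itetf' -> body[10..18], body so far='eb0t5h1y9fhf5itetf'
Chunk 5: stream[38..39]='0' size=0 (terminator). Final body='eb0t5h1y9fhf5itetf' (18 bytes)

Answer: 1 5 4 8 0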